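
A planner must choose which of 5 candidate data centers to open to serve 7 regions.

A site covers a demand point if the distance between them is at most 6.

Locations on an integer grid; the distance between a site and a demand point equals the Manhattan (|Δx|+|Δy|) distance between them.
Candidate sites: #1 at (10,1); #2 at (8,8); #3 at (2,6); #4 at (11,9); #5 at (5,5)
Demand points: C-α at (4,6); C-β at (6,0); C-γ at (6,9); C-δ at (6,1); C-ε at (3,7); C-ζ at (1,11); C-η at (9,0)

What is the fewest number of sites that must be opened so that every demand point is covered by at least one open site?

Coverage sets (demand points within 6 of each site):
  #1: {C-β, C-δ, C-η}
  #2: {C-α, C-γ, C-ε}
  #3: {C-α, C-ε, C-ζ}
  #4: {C-γ}
  #5: {C-α, C-β, C-γ, C-δ, C-ε}
No 2 sites suffice: every size-2 union leaves at least one demand point uncovered.
But {#1, #2, #3} covers everything, so the minimum is 3.

3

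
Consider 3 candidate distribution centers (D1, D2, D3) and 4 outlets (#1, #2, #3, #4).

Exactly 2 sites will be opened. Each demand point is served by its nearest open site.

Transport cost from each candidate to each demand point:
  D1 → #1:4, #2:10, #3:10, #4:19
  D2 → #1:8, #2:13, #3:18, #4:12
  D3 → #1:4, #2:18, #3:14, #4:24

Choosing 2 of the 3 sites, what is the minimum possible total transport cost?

36

Open {D1, D2}.
  #1→D1 4, #2→D1 10, #3→D1 10, #4→D2 12  ⇒ total 36.
Compare {D1, D3}: total 43.
Compare {D2, D3}: total 43.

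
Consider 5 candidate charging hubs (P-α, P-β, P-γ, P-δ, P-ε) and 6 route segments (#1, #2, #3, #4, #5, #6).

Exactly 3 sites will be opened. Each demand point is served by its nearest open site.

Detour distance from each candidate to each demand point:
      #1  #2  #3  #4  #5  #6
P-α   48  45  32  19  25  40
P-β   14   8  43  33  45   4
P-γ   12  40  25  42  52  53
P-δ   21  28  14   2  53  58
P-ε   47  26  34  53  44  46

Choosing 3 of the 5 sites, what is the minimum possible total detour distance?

67

Open {P-α, P-β, P-δ}.
  #1→P-β 14, #2→P-β 8, #3→P-δ 14, #4→P-δ 2, #5→P-α 25, #6→P-β 4  ⇒ total 67.
Compare {P-β, P-γ, P-δ}: total 85.
Compare {P-β, P-δ, P-ε}: total 86.
No size-3 selection does better; minimum is 67.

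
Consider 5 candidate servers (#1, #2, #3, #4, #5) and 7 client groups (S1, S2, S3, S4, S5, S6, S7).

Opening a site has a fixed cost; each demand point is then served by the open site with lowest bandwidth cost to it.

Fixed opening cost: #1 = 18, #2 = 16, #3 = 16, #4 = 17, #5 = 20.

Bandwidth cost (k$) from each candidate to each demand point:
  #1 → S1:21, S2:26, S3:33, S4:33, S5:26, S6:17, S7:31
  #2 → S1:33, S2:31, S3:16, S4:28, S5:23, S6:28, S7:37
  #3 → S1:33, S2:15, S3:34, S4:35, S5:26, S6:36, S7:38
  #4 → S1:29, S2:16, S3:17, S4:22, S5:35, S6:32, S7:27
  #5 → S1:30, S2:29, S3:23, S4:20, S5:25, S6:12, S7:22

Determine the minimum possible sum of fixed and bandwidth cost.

178

Open {#4, #5}: assign each demand point to its cheapest open site.
  S1→#4 29, S2→#4 16, S3→#4 17, S4→#5 20, S5→#5 25, S6→#5 12, S7→#5 22
  bandwidth cost 141, fixed 37 → total 178.
Compare {#5}: bandwidth cost 161 + fixed 20 = 181.
Compare {#1, #4}: bandwidth cost 146 + fixed 35 = 181.
Compare {#3, #5}: bandwidth cost 147 + fixed 36 = 183.
All other subsets cost ≥ 181. Minimum total cost: 178.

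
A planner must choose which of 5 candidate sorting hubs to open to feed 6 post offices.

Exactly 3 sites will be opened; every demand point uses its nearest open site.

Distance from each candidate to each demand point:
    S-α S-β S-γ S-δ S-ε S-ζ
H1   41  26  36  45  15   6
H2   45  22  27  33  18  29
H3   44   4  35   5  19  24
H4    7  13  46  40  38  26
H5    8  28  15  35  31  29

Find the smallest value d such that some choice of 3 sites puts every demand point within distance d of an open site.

Open {H1, H3, H5}.
  Farthest demand point is S-γ at distance 15 (to H5); all others are ≤ 15.
With {H2, H3, H5} the worst case is 24.
With {H3, H4, H5} the worst case is 24.
No size-3 selection achieves below 15.

15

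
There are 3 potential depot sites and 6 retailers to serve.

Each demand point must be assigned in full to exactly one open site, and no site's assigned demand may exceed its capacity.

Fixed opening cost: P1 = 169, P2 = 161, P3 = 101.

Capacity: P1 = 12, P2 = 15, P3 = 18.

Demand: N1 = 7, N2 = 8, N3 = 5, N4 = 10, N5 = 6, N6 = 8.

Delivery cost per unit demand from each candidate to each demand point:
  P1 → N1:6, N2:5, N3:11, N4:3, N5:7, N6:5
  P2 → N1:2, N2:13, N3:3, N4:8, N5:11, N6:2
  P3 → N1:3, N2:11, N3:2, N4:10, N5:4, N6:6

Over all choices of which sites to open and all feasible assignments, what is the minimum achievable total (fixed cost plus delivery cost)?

746

Open {P1, P2, P3}; cheapest assignment that respects the capacities:
  P1 (cap 12, load 11): N3, N5 — cost 5×11 + 6×7 = 97
  P2 (cap 15, load 15): N1, N6 — cost 7×2 + 8×2 = 30
  P3 (cap 18, load 18): N2, N4 — cost 8×11 + 10×10 = 188
  Shipping 315, fixed 431 → total 746.
  Any other capacity-feasible assignment to {P1, P2, P3} ships for at least 315.
Total demand is 44 and no other set of sites has combined capacity ≥ 44, so {P1, P2, P3} is the only feasible choice of open sites. Minimum: 746.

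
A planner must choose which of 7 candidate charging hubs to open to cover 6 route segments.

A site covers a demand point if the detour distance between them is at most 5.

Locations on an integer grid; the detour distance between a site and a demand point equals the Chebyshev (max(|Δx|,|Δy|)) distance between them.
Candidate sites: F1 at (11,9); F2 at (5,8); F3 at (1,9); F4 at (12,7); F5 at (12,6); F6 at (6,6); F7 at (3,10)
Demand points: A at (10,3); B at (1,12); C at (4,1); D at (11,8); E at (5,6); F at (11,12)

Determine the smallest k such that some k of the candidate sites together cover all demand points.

3

Coverage sets (demand points within 5 of each site):
  F1: {D, F}
  F2: {A, B, E}
  F3: {B, E}
  F4: {A, D, F}
  F5: {A, D}
  F6: {A, C, D, E}
  F7: {B, E}
No 2 sites suffice: every size-2 union leaves at least one demand point uncovered.
But {F1, F2, F6} covers everything, so the minimum is 3.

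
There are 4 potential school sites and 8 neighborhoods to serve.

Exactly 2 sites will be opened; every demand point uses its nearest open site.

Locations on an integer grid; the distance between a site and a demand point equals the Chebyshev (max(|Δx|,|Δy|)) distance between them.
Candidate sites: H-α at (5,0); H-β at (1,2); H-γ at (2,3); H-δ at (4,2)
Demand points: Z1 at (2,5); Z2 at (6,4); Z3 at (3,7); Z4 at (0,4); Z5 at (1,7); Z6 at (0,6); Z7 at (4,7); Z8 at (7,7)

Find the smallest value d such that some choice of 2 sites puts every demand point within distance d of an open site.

Open {H-α, H-γ}.
  Farthest demand point is Z8 at distance 5 (to H-γ); all others are ≤ 5.
With {H-α, H-δ} the worst case is 5.
With {H-β, H-γ} the worst case is 5.
No size-2 selection achieves below 5.

5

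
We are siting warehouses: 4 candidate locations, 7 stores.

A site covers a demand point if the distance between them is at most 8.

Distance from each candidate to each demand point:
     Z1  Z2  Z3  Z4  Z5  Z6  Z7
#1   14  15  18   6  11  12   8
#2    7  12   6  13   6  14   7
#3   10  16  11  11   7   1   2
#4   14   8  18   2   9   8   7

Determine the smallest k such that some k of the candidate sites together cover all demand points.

2

Coverage sets (demand points within 8 of each site):
  #1: {Z4, Z7}
  #2: {Z1, Z3, Z5, Z7}
  #3: {Z5, Z6, Z7}
  #4: {Z2, Z4, Z6, Z7}
No single site covers all 7 demand points.
But {#2, #4} covers everything, so the minimum is 2.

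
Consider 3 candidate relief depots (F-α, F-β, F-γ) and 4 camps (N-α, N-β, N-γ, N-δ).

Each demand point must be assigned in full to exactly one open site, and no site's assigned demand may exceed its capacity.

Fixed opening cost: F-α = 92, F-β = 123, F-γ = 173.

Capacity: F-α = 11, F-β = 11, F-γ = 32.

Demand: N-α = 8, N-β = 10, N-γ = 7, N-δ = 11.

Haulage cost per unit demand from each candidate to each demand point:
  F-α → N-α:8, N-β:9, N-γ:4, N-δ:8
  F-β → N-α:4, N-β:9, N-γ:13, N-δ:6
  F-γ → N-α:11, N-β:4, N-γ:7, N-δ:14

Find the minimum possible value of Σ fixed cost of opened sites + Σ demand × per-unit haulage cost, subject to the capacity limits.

Open {F-α, F-γ}; cheapest assignment that respects the capacities:
  F-α (cap 11, load 11): N-δ — cost 11×8 = 88
  F-γ (cap 32, load 25): N-α, N-β, N-γ — cost 8×11 + 10×4 + 7×7 = 177
  Shipping 265, fixed 265 → total 530.
  Any other capacity-feasible assignment to {F-α, F-γ} ships for at least 265.
Compare {F-β, F-γ}: its best feasible assignment gives total 539.
Compare {F-α, F-β, F-γ}: its best feasible assignment gives total 597.
Every other set of open sites that can feasibly serve all demand totals ≥ 539 even under its best assignment. Minimum: 530.

530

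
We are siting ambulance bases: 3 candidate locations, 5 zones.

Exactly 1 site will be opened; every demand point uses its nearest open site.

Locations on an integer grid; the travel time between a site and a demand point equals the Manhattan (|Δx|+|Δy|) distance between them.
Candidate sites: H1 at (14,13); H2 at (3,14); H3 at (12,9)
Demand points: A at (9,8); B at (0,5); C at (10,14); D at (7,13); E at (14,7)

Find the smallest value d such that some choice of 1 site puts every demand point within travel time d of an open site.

16

Open {H3}.
  Farthest demand point is B at travel time 16 (to H3); all others are ≤ 16.
With {H2} the worst case is 18.
With {H1} the worst case is 22.
No size-1 selection achieves below 16.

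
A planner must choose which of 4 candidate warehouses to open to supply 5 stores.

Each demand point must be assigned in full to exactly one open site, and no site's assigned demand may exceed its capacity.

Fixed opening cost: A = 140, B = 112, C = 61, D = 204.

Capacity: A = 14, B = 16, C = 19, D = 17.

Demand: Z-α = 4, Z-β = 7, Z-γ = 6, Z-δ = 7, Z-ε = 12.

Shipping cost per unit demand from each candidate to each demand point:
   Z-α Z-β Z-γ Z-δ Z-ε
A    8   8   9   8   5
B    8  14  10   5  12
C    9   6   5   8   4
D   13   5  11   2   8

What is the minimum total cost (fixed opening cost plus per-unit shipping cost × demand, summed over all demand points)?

Open {C, D}; cheapest assignment that respects the capacities:
  C (cap 19, load 19): Z-β, Z-ε — cost 7×6 + 12×4 = 90
  D (cap 17, load 17): Z-α, Z-γ, Z-δ — cost 4×13 + 6×11 + 7×2 = 132
  Shipping 222, fixed 265 → total 487.
  Any other capacity-feasible assignment to {C, D} ships for at least 222.
Compare {A, B, C}: its best feasible assignment gives total 512.
Compare {B, C, D}: its best feasible assignment gives total 536.
Every other set of open sites that can feasibly serve all demand totals ≥ 512 even under its best assignment. Minimum: 487.

487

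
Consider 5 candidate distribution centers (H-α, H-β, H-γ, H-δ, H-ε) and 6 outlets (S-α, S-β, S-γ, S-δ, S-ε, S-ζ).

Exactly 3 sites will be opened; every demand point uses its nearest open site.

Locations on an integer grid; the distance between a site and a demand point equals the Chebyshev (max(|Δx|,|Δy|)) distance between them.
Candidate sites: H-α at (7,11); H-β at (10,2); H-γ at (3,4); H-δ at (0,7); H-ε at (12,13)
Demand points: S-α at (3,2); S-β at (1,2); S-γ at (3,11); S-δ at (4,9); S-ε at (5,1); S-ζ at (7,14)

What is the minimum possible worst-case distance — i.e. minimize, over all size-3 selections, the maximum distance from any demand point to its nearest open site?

4

Open {H-α, H-β, H-γ}.
  Farthest demand point is S-γ at distance 4 (to H-α); all others are ≤ 4.
With {H-α, H-γ, H-δ} the worst case is 4.
With {H-α, H-γ, H-ε} the worst case is 4.
No size-3 selection achieves below 4.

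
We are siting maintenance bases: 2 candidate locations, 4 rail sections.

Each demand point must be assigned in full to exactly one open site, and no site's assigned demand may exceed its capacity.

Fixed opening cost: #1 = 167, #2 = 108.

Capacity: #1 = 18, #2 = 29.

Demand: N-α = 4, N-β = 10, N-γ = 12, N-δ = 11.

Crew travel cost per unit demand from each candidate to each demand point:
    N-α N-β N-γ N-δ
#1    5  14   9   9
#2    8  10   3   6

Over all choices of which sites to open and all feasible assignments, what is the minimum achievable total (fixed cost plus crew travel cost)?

Open {#1, #2}; cheapest assignment that respects the capacities:
  #1 (cap 18, load 15): N-α, N-δ — cost 4×5 + 11×9 = 119
  #2 (cap 29, load 22): N-β, N-γ — cost 10×10 + 12×3 = 136
  Shipping 255, fixed 275 → total 530.
  Any other capacity-feasible assignment to {#1, #2} ships for at least 255.
Total demand is 37 and no other set of sites has combined capacity ≥ 37, so {#1, #2} is the only feasible choice of open sites. Minimum: 530.

530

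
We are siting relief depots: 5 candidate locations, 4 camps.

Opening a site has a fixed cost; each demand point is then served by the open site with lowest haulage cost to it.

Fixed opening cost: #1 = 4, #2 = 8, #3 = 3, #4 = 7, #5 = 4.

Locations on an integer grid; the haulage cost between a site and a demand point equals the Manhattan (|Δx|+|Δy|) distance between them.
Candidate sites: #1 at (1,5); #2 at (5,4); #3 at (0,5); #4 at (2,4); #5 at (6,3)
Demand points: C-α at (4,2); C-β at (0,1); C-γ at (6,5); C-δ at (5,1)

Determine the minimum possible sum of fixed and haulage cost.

Open {#3, #5}: assign each demand point to its cheapest open site.
  C-α→#5 3, C-β→#3 4, C-γ→#5 2, C-δ→#5 3
  haulage cost 12, fixed 7 → total 19.
Compare {#5}: haulage cost 16 + fixed 4 = 20.
Compare {#1, #5}: haulage cost 13 + fixed 8 = 21.
Compare {#2, #3}: haulage cost 12 + fixed 11 = 23.
All other subsets cost ≥ 20. Minimum total cost: 19.

19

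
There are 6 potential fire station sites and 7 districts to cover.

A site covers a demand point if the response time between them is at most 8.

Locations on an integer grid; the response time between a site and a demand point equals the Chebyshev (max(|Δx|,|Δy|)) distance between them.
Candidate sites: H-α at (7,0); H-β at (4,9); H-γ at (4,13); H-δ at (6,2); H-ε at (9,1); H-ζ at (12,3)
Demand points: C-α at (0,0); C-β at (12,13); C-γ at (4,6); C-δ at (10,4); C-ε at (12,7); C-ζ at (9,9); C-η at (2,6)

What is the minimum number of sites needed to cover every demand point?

Coverage sets (demand points within 8 of each site):
  H-α: {C-α, C-γ, C-δ, C-ε, C-η}
  H-β: {C-β, C-γ, C-δ, C-ε, C-ζ, C-η}
  H-γ: {C-β, C-γ, C-ε, C-ζ, C-η}
  H-δ: {C-α, C-γ, C-δ, C-ε, C-ζ, C-η}
  H-ε: {C-γ, C-δ, C-ε, C-ζ, C-η}
  H-ζ: {C-γ, C-δ, C-ε, C-ζ}
No single site covers all 7 demand points.
But {H-α, H-β} covers everything, so the minimum is 2.

2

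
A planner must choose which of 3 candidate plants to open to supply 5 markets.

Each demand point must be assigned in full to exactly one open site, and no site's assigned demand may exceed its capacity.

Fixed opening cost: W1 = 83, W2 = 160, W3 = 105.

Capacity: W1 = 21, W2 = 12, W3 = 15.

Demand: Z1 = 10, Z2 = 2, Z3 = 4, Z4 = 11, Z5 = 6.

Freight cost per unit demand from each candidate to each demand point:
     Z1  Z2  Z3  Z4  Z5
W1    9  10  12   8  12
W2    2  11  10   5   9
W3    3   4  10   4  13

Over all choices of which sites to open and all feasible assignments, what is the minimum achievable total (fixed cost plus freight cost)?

434

Open {W1, W3}; cheapest assignment that respects the capacities:
  W1 (cap 21, load 21): Z3, Z4, Z5 — cost 4×12 + 11×8 + 6×12 = 208
  W3 (cap 15, load 12): Z1, Z2 — cost 10×3 + 2×4 = 38
  Shipping 246, fixed 188 → total 434.
  Any other capacity-feasible assignment to {W1, W3} ships for at least 246.
Compare {W1, W2}: its best feasible assignment gives total 493.
Compare {W1, W2, W3}: its best feasible assignment gives total 540.
Every other set of open sites that can feasibly serve all demand totals ≥ 493 even under its best assignment. Minimum: 434.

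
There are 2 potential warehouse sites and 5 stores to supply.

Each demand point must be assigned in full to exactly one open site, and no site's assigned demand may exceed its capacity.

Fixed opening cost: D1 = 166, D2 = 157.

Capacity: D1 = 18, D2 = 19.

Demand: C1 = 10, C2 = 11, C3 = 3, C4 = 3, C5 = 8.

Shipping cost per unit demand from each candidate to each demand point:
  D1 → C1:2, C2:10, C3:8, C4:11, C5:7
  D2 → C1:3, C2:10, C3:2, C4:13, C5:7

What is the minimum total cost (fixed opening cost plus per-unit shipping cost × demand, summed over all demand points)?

Open {D1, D2}; cheapest assignment that respects the capacities:
  D1 (cap 18, load 18): C1, C5 — cost 10×2 + 8×7 = 76
  D2 (cap 19, load 17): C2, C3, C4 — cost 11×10 + 3×2 + 3×13 = 155
  Shipping 231, fixed 323 → total 554.
  Any other capacity-feasible assignment to {D1, D2} ships for at least 231.
Total demand is 35 and no other set of sites has combined capacity ≥ 35, so {D1, D2} is the only feasible choice of open sites. Minimum: 554.

554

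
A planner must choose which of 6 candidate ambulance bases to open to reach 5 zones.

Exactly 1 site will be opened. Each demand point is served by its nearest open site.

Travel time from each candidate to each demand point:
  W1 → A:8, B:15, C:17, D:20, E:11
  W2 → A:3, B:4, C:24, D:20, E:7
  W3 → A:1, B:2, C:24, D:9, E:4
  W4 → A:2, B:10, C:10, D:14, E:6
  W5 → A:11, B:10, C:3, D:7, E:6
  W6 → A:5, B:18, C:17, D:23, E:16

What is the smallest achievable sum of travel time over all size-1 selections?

37

Open {W5}.
  A→W5 11, B→W5 10, C→W5 3, D→W5 7, E→W5 6  ⇒ total 37.
Compare {W3}: total 40.
Compare {W4}: total 42.
No size-1 selection does better; minimum is 37.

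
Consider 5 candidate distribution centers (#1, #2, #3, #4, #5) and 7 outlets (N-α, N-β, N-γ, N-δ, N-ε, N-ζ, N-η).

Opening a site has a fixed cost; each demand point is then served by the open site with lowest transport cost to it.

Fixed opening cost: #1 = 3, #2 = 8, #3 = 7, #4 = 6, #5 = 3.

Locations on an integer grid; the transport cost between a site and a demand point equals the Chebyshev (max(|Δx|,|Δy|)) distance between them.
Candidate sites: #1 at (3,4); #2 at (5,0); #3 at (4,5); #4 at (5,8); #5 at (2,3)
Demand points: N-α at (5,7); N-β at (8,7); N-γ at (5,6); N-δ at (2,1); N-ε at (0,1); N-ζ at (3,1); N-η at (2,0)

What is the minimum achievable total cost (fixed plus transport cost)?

Open {#4, #5}: assign each demand point to its cheapest open site.
  N-α→#4 1, N-β→#4 3, N-γ→#4 2, N-δ→#5 2, N-ε→#5 2, N-ζ→#5 2, N-η→#5 3
  transport cost 15, fixed 9 → total 24.
Compare {#5}: transport cost 22 + fixed 3 = 25.
Compare {#1, #5}: transport cost 19 + fixed 6 = 25.
Compare {#1}: transport cost 23 + fixed 3 = 26.
All other subsets cost ≥ 25. Minimum total cost: 24.

24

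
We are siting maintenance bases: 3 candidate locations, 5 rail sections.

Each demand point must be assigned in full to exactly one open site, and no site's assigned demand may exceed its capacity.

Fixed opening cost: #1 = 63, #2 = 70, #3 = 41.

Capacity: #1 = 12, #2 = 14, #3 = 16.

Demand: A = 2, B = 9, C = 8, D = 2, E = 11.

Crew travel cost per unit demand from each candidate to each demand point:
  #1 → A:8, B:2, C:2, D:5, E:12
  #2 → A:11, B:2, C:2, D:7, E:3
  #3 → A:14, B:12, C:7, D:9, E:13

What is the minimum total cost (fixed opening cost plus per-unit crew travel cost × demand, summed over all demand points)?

311

Open {#1, #2, #3}; cheapest assignment that respects the capacities:
  #1 (cap 12, load 11): A, B — cost 2×8 + 9×2 = 34
  #2 (cap 14, load 13): D, E — cost 2×7 + 11×3 = 47
  #3 (cap 16, load 8): C — cost 8×7 = 56
  Shipping 137, fixed 174 → total 311.
  Any other capacity-feasible assignment to {#1, #2, #3} ships for at least 137.
Total demand is 32 and no other set of sites has combined capacity ≥ 32, so {#1, #2, #3} is the only feasible choice of open sites. Minimum: 311.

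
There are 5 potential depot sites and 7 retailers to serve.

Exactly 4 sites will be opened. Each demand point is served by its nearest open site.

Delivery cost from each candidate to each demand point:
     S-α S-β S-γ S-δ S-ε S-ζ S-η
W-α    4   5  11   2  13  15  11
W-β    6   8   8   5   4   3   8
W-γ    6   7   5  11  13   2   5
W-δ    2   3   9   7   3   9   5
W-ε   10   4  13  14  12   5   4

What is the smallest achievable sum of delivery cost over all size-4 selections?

21

Open {W-α, W-γ, W-δ, W-ε}.
  S-α→W-δ 2, S-β→W-δ 3, S-γ→W-γ 5, S-δ→W-α 2, S-ε→W-δ 3, S-ζ→W-γ 2, S-η→W-ε 4  ⇒ total 21.
Compare {W-α, W-β, W-γ, W-δ}: total 22.
Compare {W-β, W-γ, W-δ, W-ε}: total 24.
No size-4 selection does better; minimum is 21.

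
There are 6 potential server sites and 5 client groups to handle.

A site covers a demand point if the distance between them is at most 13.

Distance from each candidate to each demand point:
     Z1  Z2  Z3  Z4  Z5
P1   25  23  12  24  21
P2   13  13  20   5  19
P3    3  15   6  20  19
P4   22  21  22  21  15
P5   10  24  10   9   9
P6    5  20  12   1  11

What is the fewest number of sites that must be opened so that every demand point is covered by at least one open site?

2

Coverage sets (demand points within 13 of each site):
  P1: {Z3}
  P2: {Z1, Z2, Z4}
  P3: {Z1, Z3}
  P4: {}
  P5: {Z1, Z3, Z4, Z5}
  P6: {Z1, Z3, Z4, Z5}
No single site covers all 5 demand points.
But {P2, P5} covers everything, so the minimum is 2.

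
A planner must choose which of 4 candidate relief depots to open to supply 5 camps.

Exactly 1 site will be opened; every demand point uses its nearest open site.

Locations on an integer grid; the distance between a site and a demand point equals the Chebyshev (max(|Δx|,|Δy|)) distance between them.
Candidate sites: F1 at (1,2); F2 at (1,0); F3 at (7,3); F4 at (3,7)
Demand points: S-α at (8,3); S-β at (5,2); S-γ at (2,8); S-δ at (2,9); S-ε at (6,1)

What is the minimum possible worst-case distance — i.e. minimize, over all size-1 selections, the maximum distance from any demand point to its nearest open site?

6

Open {F3}.
  Farthest demand point is S-δ at distance 6 (to F3); all others are ≤ 6.
With {F4} the worst case is 6.
With {F1} the worst case is 7.
No size-1 selection achieves below 6.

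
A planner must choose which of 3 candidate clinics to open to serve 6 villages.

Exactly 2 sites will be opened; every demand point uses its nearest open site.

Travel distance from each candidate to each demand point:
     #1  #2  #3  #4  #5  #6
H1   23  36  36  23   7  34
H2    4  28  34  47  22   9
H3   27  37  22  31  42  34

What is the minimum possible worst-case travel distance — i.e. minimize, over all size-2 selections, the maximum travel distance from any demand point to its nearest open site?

Open {H2, H3}.
  Farthest demand point is #4 at travel distance 31 (to H3); all others are ≤ 31.
With {H1, H2} the worst case is 34.
With {H1, H3} the worst case is 36.
No size-2 selection achieves below 31.

31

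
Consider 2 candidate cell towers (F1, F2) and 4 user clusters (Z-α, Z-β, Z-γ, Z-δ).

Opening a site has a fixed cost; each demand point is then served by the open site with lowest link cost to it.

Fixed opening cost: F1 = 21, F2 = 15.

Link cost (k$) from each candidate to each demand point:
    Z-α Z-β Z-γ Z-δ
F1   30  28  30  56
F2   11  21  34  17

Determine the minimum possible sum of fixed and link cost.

98

Open {F2}: assign each demand point to its cheapest open site.
  Z-α→F2 11, Z-β→F2 21, Z-γ→F2 34, Z-δ→F2 17
  link cost 83, fixed 15 → total 98.
Compare {F1, F2}: link cost 79 + fixed 36 = 115.
Compare {F1}: link cost 144 + fixed 21 = 165.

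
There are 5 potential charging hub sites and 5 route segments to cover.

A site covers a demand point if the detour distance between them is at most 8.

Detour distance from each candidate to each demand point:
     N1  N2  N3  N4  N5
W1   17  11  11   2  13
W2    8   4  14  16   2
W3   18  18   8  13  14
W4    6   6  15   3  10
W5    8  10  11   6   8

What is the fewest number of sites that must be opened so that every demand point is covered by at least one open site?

Coverage sets (demand points within 8 of each site):
  W1: {N4}
  W2: {N1, N2, N5}
  W3: {N3}
  W4: {N1, N2, N4}
  W5: {N1, N4, N5}
No 2 sites suffice: every size-2 union leaves at least one demand point uncovered.
But {W1, W2, W3} covers everything, so the minimum is 3.

3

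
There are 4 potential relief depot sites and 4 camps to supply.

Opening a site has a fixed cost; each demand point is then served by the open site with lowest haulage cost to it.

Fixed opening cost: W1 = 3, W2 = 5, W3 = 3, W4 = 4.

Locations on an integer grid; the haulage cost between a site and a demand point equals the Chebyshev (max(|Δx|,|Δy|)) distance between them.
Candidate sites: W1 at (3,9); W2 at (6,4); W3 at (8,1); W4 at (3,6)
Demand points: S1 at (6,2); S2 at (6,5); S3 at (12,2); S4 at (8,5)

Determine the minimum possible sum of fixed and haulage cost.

Open {W2}: assign each demand point to its cheapest open site.
  S1→W2 2, S2→W2 1, S3→W2 6, S4→W2 2
  haulage cost 11, fixed 5 → total 16.
Compare {W3}: haulage cost 14 + fixed 3 = 17.
Compare {W2, W3}: haulage cost 9 + fixed 8 = 17.
Compare {W1, W2}: haulage cost 11 + fixed 8 = 19.
All other subsets cost ≥ 17. Minimum total cost: 16.

16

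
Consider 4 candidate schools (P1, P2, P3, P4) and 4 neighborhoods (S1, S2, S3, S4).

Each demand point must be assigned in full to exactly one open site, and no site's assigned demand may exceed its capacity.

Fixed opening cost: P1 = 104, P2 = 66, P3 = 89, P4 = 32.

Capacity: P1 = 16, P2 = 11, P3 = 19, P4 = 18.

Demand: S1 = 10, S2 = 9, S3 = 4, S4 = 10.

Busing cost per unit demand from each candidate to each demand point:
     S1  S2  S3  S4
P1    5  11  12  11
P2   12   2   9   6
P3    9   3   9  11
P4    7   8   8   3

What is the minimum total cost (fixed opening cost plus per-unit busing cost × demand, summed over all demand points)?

300

Open {P3, P4}; cheapest assignment that respects the capacities:
  P3 (cap 19, load 19): S1, S2 — cost 10×9 + 9×3 = 117
  P4 (cap 18, load 14): S3, S4 — cost 4×8 + 10×3 = 62
  Shipping 179, fixed 121 → total 300.
  Any other capacity-feasible assignment to {P3, P4} ships for at least 179.
Compare {P1, P2, P4}: its best feasible assignment gives total 332.
Compare {P2, P3, P4}: its best feasible assignment gives total 357.
Every other set of open sites that can feasibly serve all demand totals ≥ 332 even under its best assignment. Minimum: 300.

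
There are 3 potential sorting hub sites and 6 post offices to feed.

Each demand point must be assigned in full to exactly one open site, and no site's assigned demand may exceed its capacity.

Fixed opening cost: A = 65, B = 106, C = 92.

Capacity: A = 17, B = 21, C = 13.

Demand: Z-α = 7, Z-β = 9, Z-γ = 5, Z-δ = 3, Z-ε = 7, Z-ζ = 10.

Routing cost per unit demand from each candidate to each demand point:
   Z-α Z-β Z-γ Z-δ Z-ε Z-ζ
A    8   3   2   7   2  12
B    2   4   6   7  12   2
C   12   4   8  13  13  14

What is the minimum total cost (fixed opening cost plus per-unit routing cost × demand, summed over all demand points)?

Open {A, B, C}; cheapest assignment that respects the capacities:
  A (cap 17, load 15): Z-γ, Z-δ, Z-ε — cost 5×2 + 3×7 + 7×2 = 45
  B (cap 21, load 17): Z-α, Z-ζ — cost 7×2 + 10×2 = 34
  C (cap 13, load 9): Z-β — cost 9×4 = 36
  Shipping 115, fixed 263 → total 378.
  Any other capacity-feasible assignment to {A, B, C} ships for at least 115.
Total demand is 41 and no other set of sites has combined capacity ≥ 41, so {A, B, C} is the only feasible choice of open sites. Minimum: 378.

378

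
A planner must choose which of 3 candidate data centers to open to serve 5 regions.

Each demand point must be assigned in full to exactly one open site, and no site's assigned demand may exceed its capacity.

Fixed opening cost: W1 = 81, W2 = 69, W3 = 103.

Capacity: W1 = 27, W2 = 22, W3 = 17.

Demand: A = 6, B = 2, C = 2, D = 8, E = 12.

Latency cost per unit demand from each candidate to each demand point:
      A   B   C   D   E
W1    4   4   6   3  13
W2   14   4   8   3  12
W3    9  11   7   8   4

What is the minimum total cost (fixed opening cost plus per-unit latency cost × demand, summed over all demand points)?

Open {W1, W3}; cheapest assignment that respects the capacities:
  W1 (cap 27, load 18): A, B, C, D — cost 6×4 + 2×4 + 2×6 + 8×3 = 68
  W3 (cap 17, load 12): E — cost 12×4 = 48
  Shipping 116, fixed 184 → total 300.
  Any other capacity-feasible assignment to {W1, W3} ships for at least 116.
Compare {W2, W3}: its best feasible assignment gives total 350.
Compare {W1, W2}: its best feasible assignment gives total 362.
Every other set of open sites that can feasibly serve all demand totals ≥ 350 even under its best assignment. Minimum: 300.

300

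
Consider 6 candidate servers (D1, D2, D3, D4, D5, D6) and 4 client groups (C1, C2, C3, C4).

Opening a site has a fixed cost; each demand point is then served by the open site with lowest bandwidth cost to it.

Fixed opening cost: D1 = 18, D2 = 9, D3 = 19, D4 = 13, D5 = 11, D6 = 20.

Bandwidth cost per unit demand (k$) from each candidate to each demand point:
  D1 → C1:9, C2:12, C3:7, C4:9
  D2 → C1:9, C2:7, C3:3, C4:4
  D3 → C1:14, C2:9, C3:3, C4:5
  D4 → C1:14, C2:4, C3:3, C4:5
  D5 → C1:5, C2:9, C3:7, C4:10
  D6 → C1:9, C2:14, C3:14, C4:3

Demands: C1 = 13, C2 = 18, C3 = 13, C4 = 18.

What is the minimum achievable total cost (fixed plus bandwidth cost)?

274

Open {D4, D5, D6}: assign each demand point to its cheapest open site.
  C1→D5 13×5=65, C2→D4 18×4=72, C3→D4 13×3=39, C4→D6 18×3=54
  bandwidth cost 230, fixed 44 → total 274.
Compare {D2, D4, D5}: bandwidth cost 248 + fixed 33 = 281.
Compare {D2, D4, D5, D6}: bandwidth cost 230 + fixed 53 = 283.
Compare {D4, D5}: bandwidth cost 266 + fixed 24 = 290.
All other subsets cost ≥ 281. Minimum total cost: 274.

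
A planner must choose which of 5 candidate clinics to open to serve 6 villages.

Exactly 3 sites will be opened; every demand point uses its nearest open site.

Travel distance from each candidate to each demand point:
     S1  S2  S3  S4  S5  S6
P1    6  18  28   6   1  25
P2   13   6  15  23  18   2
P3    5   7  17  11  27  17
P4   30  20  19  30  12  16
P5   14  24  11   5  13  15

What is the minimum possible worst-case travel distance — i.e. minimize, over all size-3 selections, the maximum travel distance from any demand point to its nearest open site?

11

Open {P1, P2, P5}.
  Farthest demand point is S3 at travel distance 11 (to P5); all others are ≤ 11.
With {P2, P3, P5} the worst case is 13.
With {P2, P4, P5} the worst case is 13.
No size-3 selection achieves below 11.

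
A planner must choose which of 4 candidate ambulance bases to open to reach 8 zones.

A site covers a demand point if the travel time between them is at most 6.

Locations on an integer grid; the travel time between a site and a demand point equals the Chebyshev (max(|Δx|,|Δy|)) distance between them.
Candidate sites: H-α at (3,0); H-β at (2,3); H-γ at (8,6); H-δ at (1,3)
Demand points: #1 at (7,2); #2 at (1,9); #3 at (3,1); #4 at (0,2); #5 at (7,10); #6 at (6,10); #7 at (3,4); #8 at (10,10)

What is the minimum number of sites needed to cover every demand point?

Coverage sets (demand points within 6 of each site):
  H-α: {#1, #3, #4, #7}
  H-β: {#1, #2, #3, #4, #7}
  H-γ: {#1, #3, #5, #6, #7, #8}
  H-δ: {#1, #2, #3, #4, #7}
No single site covers all 8 demand points.
But {H-β, H-γ} covers everything, so the minimum is 2.

2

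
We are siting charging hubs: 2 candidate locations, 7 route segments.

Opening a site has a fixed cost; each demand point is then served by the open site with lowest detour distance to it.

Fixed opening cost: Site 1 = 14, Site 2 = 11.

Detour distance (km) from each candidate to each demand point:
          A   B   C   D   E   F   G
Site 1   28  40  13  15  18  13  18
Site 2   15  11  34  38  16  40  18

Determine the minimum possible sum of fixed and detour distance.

Open {Site 1, Site 2}: assign each demand point to its cheapest open site.
  A→Site 2 15, B→Site 2 11, C→Site 1 13, D→Site 1 15, E→Site 2 16, F→Site 1 13, G→Site 1 18
  detour distance 101, fixed 25 → total 126.
Compare {Site 1}: detour distance 145 + fixed 14 = 159.
Compare {Site 2}: detour distance 172 + fixed 11 = 183.

126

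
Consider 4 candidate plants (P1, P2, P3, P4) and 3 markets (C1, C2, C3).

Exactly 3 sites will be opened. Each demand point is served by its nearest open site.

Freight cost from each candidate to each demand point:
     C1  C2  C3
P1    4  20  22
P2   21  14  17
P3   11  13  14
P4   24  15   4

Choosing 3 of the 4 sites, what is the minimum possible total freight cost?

21

Open {P1, P3, P4}.
  C1→P1 4, C2→P3 13, C3→P4 4  ⇒ total 21.
Compare {P1, P2, P4}: total 22.
Compare {P2, P3, P4}: total 28.
No size-3 selection does better; minimum is 21.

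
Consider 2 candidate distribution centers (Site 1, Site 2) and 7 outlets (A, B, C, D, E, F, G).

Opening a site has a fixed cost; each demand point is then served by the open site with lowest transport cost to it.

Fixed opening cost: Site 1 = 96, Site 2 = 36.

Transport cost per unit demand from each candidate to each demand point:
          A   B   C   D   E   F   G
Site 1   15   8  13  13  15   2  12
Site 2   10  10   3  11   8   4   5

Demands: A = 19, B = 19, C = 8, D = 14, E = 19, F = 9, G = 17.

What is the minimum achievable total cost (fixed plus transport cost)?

Open {Site 2}: assign each demand point to its cheapest open site.
  A→Site 2 19×10=190, B→Site 2 19×10=190, C→Site 2 8×3=24, D→Site 2 14×11=154, E→Site 2 19×8=152, F→Site 2 9×4=36, G→Site 2 17×5=85
  transport cost 831, fixed 36 → total 867.
Compare {Site 1, Site 2}: transport cost 775 + fixed 132 = 907.
Compare {Site 1}: transport cost 1230 + fixed 96 = 1326.

867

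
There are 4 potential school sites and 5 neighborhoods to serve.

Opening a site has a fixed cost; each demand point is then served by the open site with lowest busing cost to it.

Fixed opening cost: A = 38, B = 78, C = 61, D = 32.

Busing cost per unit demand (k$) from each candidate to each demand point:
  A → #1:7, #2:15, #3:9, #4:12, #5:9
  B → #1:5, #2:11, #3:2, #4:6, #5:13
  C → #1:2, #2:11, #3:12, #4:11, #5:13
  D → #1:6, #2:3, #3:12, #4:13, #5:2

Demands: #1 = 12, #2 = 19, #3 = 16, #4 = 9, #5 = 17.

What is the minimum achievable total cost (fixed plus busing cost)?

Open {B, D}: assign each demand point to its cheapest open site.
  #1→B 12×5=60, #2→D 19×3=57, #3→B 16×2=32, #4→B 9×6=54, #5→D 17×2=34
  busing cost 237, fixed 110 → total 347.
Compare {B, C, D}: busing cost 201 + fixed 171 = 372.
Compare {A, B, D}: busing cost 237 + fixed 148 = 385.
Compare {A, B, C, D}: busing cost 201 + fixed 209 = 410.
All other subsets cost ≥ 372. Minimum total cost: 347.

347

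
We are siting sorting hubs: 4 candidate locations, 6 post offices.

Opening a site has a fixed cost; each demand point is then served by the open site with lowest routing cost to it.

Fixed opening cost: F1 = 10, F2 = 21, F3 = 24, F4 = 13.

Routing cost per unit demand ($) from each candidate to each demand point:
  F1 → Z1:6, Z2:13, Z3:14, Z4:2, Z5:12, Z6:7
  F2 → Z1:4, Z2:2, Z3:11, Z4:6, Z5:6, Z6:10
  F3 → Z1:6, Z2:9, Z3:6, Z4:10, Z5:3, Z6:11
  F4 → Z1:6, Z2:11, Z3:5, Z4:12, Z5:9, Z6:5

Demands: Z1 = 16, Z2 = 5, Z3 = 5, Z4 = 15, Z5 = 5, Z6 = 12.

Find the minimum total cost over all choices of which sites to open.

Open {F1, F2, F4}: assign each demand point to its cheapest open site.
  Z1→F2 16×4=64, Z2→F2 5×2=10, Z3→F4 5×5=25, Z4→F1 15×2=30, Z5→F2 5×6=30, Z6→F4 12×5=60
  routing cost 219, fixed 44 → total 263.
Compare {F1, F2, F3, F4}: routing cost 204 + fixed 68 = 272.
Compare {F1, F2, F3}: routing cost 233 + fixed 55 = 288.
Compare {F1, F2}: routing cost 273 + fixed 31 = 304.
All other subsets cost ≥ 272. Minimum total cost: 263.

263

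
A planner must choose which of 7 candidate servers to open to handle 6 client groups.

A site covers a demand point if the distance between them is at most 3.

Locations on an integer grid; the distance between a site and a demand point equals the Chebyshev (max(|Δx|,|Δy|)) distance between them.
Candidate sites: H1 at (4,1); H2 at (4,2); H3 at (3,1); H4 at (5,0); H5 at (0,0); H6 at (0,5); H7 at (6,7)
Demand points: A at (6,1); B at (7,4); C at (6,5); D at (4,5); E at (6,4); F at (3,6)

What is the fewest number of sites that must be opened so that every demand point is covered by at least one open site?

2

Coverage sets (demand points within 3 of each site):
  H1: {A, B, E}
  H2: {A, B, C, D, E}
  H3: {A, E}
  H4: {A}
  H5: {}
  H6: {F}
  H7: {B, C, D, E, F}
No single site covers all 6 demand points.
But {H1, H7} covers everything, so the minimum is 2.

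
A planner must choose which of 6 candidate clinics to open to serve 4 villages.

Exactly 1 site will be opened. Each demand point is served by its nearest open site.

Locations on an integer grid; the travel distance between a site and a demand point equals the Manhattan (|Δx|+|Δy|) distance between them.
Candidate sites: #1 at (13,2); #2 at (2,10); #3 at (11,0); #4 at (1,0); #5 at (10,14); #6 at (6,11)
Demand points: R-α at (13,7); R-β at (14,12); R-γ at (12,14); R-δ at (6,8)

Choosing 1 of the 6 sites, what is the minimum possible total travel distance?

28

Open {#5}.
  R-α→#5 10, R-β→#5 6, R-γ→#5 2, R-δ→#5 10  ⇒ total 28.
Compare {#6}: total 32.
Compare {#1}: total 42.
No size-1 selection does better; minimum is 28.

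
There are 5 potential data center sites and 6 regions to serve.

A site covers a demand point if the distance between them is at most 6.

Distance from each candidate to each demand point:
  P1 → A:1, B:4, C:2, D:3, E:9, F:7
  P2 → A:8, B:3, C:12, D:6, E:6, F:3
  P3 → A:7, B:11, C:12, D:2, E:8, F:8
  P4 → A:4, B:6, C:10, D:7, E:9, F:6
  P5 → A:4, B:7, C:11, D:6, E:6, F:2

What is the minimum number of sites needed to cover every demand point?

2

Coverage sets (demand points within 6 of each site):
  P1: {A, B, C, D}
  P2: {B, D, E, F}
  P3: {D}
  P4: {A, B, F}
  P5: {A, D, E, F}
No single site covers all 6 demand points.
But {P1, P2} covers everything, so the minimum is 2.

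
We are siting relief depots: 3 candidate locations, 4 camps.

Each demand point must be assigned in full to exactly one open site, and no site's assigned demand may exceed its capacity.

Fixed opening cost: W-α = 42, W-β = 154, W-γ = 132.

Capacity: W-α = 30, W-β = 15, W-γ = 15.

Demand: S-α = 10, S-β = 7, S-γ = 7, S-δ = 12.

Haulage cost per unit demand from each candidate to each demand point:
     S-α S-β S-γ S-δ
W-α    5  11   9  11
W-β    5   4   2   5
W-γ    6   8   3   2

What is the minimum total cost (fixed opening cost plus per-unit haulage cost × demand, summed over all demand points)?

388

Open {W-α, W-γ}; cheapest assignment that respects the capacities:
  W-α (cap 30, load 24): S-α, S-β, S-γ — cost 10×5 + 7×11 + 7×9 = 190
  W-γ (cap 15, load 12): S-δ — cost 12×2 = 24
  Shipping 214, fixed 174 → total 388.
  Any other capacity-feasible assignment to {W-α, W-γ} ships for at least 214.
Compare {W-α, W-β}: its best feasible assignment gives total 420.
Compare {W-α, W-β, W-γ}: its best feasible assignment gives total 444.
Every other set of open sites that can feasibly serve all demand totals ≥ 420 even under its best assignment. Minimum: 388.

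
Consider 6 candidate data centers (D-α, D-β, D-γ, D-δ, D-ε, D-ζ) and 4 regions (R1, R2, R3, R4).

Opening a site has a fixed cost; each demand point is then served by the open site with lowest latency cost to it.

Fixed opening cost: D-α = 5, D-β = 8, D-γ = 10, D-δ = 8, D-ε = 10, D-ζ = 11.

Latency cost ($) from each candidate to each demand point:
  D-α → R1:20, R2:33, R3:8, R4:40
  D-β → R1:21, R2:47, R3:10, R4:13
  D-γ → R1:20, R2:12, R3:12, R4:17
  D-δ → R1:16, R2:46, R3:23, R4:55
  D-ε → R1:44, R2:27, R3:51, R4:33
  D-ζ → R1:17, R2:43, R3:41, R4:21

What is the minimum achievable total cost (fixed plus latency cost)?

71

Open {D-γ}: assign each demand point to its cheapest open site.
  R1→D-γ 20, R2→D-γ 12, R3→D-γ 12, R4→D-γ 17
  latency cost 61, fixed 10 → total 71.
Compare {D-α, D-γ}: latency cost 57 + fixed 15 = 72.
Compare {D-β, D-γ}: latency cost 55 + fixed 18 = 73.
Compare {D-γ, D-δ}: latency cost 57 + fixed 18 = 75.
All other subsets cost ≥ 72. Minimum total cost: 71.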